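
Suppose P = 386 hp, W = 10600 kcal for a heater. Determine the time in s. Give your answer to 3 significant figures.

Solving P = W/t for t: t = W/P.
P = 386 hp = 2.878×10^5 W; W = 10600 kcal = 4.435×10^7 J.
t = 154.1 s

154 s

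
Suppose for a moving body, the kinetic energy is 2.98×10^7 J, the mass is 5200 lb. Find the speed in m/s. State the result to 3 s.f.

159 m/s

Solving KE = ½mv² for v: v = √(2·KE/m).
KE = 2.98×10^7 J; m = 5200 lb = 2359 kg.
v = 159.0 m/s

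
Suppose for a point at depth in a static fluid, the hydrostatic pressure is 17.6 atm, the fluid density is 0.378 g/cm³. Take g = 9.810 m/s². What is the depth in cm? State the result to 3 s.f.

48100 cm

Rearranging: h = P/(ρ·g).
P = 17.6 atm = 1.783×10^6 Pa; ρ = 0.378 g/cm³ = 378.0 kg/m³; g = 9.810 m/s².
h = 480.9 m
480.9 m × (1 cm / 0.01000 m) = 48092 cm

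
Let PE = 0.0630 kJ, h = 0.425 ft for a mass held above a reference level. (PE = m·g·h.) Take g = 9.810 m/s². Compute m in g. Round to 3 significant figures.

49600 g

Rearranging: m = PE/(g·h).
PE = 0.0630 kJ = 63.00 J; h = 0.425 ft = 0.1295 m; g = 9.810 m/s².
m = 49.58 kg
49.58 kg × (1 g / 0.001000 kg) = 49576 g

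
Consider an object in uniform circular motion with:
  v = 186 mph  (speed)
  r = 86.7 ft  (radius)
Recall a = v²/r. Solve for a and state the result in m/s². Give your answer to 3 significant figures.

262 m/s²

Directly: a = v²/r.
v = 186 mph = 83.15 m/s; r = 86.7 ft = 26.43 m.
a = 261.6 m/s²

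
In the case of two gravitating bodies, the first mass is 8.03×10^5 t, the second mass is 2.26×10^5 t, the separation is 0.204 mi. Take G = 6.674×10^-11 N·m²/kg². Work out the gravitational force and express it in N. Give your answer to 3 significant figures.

From Newton's law of gravitation: F = Gm₁m₂/r².
m₁ = 8.03×10^5 t = 8.030×10^8 kg; m₂ = 2.26×10^5 t = 2.260×10^8 kg; r = 0.204 mi = 328.3 m; G = 6.674×10^-11 N·m²/kg².
F = 112.4 N  (the unit combination reduces to kg·m/s² = N)

112 N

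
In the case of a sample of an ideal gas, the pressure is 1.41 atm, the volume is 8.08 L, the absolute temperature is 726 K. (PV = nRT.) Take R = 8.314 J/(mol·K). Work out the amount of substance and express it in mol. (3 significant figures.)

From the ideal-gas law: n = PV/(RT).
P = 1.41 atm = 1.429×10^5 Pa; V = 8.08 L = 0.008080 m³; T = 726 K; R = 8.314 J/(mol·K).
n = 0.1912 mol

0.191 mol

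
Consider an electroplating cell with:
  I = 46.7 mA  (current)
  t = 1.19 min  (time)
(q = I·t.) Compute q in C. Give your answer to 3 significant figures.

3.33 C

Directly: q = It.
I = 46.7 mA = 0.04670 A; t = 1.19 min = 71.40 s.
q = 3.334 C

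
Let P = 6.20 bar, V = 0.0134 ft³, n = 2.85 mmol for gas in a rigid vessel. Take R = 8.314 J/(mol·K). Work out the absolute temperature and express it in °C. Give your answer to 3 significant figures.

9660 °C

From the ideal-gas law: T = PV/(nR).
P = 6.20 bar = 6.200×10^5 Pa; V = 0.0134 ft³ = 3.794×10^-4 m³; n = 2.85 mmol = 0.002850 mol; R = 8.314 J/(mol·K).
T = 9929 K
9929 K − 273.15 = 9655 °C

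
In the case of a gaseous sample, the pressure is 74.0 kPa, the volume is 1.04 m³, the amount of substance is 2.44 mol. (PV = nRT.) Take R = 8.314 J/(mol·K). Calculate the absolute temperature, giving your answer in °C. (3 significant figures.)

3520 °C

From the ideal-gas law: T = PV/(nR).
P = 74.0 kPa = 74000 Pa; V = 1.04 m³; n = 2.44 mol; R = 8.314 J/(mol·K).
T = 3794 K
3794 K − 273.15 = 3521 °C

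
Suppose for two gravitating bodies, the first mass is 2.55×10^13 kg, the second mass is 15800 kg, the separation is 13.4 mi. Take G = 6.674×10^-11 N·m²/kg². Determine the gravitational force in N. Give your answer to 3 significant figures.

From Newton's law of gravitation: F = Gm₁m₂/r².
m₁ = 2.55×10^13 kg; m₂ = 15800 kg; r = 13.4 mi = 21565 m; G = 6.674×10^-11 N·m²/kg².
F = 0.05782 N

0.0578 N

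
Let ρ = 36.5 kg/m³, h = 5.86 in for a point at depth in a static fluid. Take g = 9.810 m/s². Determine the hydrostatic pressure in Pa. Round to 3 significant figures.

Directly: P = ρgh.
ρ = 36.5 kg/m³; h = 5.86 in = 0.1488 m; g = 9.810 m/s².
P = 53.30 Pa

53.3 Pa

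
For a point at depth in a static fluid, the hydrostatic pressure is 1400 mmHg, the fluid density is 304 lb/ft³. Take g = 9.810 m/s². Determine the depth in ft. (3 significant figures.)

12.8 ft

Solving P = ρ·g·h for h: h = P/(ρ·g).
P = 1400 mmHg = 1.867×10^5 Pa; ρ = 304 lb/ft³ = 4870 kg/m³; g = 9.810 m/s².
h = 3.907 m
3.907 m × (1 ft / 0.3048 m) = 12.82 ft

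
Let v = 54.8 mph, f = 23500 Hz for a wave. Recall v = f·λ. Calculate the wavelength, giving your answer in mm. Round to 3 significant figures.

1.04 mm

Rearranging v = f·λ for λ: λ = v/f.
v = 54.8 mph = 24.50 m/s; f = 23500 Hz.
λ = 0.001042 m
0.001042 m × (1 mm / 0.001000 m) = 1.042 mm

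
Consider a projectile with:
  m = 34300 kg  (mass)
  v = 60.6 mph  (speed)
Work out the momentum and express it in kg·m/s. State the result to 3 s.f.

Directly: p = mv.
m = 34300 kg; v = 60.6 mph = 27.09 m/s.
p = 9.292×10^5 kg·m/s

9.29×10^5 kg·m/s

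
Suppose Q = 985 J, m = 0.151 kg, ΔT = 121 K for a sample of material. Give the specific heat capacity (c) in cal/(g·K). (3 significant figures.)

0.0129 cal/(g·K)

Rearranging Q = m·c·ΔT for c: c = Q/(m·ΔT).
Q = 985 J; m = 0.151 kg; ΔT = 121 K.
c = 53.91 J/(kg·K)
53.91 J/(kg·K) × (1 cal/(g·K) / 4184 J/(kg·K)) = 0.01288 cal/(g·K)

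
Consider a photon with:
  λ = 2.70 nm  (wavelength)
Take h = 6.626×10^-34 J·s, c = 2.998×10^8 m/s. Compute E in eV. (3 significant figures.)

E is given directly by: E = hc/λ.
λ = 2.70 nm = 2.700×10^-9 m; h = 6.626×10^-34 J·s; c = 2.998×10^8 m/s.
E = 7.357×10^-17 J
7.357×10^-17 J × (1 eV / 1.602×10^-19 J) = 459.2 eV

459 eV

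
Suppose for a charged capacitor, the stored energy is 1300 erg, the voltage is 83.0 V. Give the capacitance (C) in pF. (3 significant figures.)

Rearranging E = ½C·V² for C: C = 2E/V².
E = 1300 erg = 1.300×10^-4 J; V = 83.0 V.
C = 3.774×10^-8 F
3.774×10^-8 F × (1 pF / 1.000×10^-12 F) = 37741 pF

37700 pF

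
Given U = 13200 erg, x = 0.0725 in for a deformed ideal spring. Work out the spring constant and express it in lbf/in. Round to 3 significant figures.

4.45 lbf/in

Rearranging U = ½k·x² for k: k = 2U/x².
U = 13200 erg = 0.001320 J; x = 0.0725 in = 0.001841 m.
k = 778.5 N/m
778.5 N/m × (1 lbf/in / 175.1 N/m) = 4.445 lbf/in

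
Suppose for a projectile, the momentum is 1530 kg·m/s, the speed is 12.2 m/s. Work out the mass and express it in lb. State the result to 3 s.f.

Rearranging: m = p/v.
p = 1530 kg·m/s; v = 12.2 m/s.
m = 125.4 kg
125.4 kg × (1 lb / 0.4536 kg) = 276.5 lb

276 lb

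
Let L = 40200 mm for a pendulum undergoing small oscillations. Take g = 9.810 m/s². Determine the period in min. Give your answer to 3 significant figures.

0.212 min

Directly: T = 2π√(L/g).
L = 40200 mm = 40.20 m; g = 9.810 m/s².
T = 12.72 s
12.72 s × (1 min / 60.00 s) = 0.2120 min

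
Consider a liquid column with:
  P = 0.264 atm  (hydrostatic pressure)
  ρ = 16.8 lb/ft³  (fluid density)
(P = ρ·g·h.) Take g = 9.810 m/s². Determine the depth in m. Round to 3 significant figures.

Rearranging P = ρ·g·h for h: h = P/(ρ·g).
P = 0.264 atm = 26750 Pa; ρ = 16.8 lb/ft³ = 269.1 kg/m³; g = 9.810 m/s².
h = 10.13 m

10.1 m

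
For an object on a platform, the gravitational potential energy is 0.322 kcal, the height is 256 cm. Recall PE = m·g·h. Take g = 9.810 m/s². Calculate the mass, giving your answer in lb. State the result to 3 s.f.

Solving PE = m·g·h for m: m = PE/(g·h).
PE = 0.322 kcal = 1347 J; h = 256 cm = 2.560 m; g = 9.810 m/s².
m = 53.65 kg
53.65 kg × (1 lb / 0.4536 kg) = 118.3 lb

118 lb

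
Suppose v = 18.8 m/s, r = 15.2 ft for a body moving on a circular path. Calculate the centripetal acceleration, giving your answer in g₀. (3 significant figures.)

Directly: a = v²/r.
v = 18.8 m/s; r = 15.2 ft = 4.633 m.
a = 76.29 m/s²
76.29 m/s² × (1 g₀ / 9.807 m/s²) = 7.779 g₀

7.78 g₀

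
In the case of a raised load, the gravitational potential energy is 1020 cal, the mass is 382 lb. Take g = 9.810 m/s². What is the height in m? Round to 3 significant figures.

2.51 m

Solving PE = m·g·h for h: h = PE/(m·g).
PE = 1020 cal = 4268 J; m = 382 lb = 173.3 kg; g = 9.810 m/s².
h = 2.511 m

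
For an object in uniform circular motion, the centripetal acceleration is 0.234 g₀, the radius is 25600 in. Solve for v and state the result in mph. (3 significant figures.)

86.4 mph

Solving a = v²/r for v: v = √(a·r).
a = 0.234 g₀ = 2.295 m/s²; r = 25600 in = 650.2 m.
v = 38.63 m/s
38.63 m/s × (1 mph / 0.4470 m/s) = 86.41 mph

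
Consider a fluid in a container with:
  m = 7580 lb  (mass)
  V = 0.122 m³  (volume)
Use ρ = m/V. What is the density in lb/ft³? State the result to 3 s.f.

1760 lb/ft³

Directly: ρ = m/V.
m = 7580 lb = 3438 kg; V = 0.122 m³.
ρ = 28182 kg/m³
28182 kg/m³ × (1 lb/ft³ / 16.02 kg/m³) = 1759 lb/ft³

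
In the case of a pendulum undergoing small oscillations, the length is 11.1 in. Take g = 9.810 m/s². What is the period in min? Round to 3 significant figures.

0.0178 min

T is given directly by: T = 2π√(L/g).
L = 11.1 in = 0.2819 m; g = 9.810 m/s².
T = 1.065 s
1.065 s × (1 min / 60.00 s) = 0.01775 min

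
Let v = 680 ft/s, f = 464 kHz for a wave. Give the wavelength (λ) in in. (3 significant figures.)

Solving v = f·λ for λ: λ = v/f.
v = 680 ft/s = 207.3 m/s; f = 464 kHz = 4.640×10^5 Hz.
λ = 4.467×10^-4 m
4.467×10^-4 m × (1 in / 0.02540 m) = 0.01759 in

0.0176 in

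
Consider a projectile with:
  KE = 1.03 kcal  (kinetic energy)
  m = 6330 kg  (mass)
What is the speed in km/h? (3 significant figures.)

Rearranging: v = √(2·KE/m).
KE = 1.03 kcal = 4310 J; m = 6330 kg.
v = 1.167 m/s
1.167 m/s × (1 km/h / 0.2778 m/s) = 4.201 km/h

4.20 km/h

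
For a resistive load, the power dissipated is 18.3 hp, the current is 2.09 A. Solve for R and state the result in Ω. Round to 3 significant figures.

Rearranging P = I²R for R: R = P/I².
P = 18.3 hp = 13646 W; I = 2.09 A.
R = 3124 Ω

3120 Ω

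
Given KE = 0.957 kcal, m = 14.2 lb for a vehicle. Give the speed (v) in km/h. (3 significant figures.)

Rearranging KE = ½mv² for v: v = √(2·KE/m).
KE = 0.957 kcal = 4004 J; m = 14.2 lb = 6.441 kg.
v = 35.26 m/s
35.26 m/s × (1 km/h / 0.2778 m/s) = 126.9 km/h

127 km/h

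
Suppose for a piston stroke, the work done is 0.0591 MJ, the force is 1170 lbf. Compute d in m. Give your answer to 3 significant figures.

11.4 m

Solving W = F·d for d: d = W/F.
W = 0.0591 MJ = 59100 J; F = 1170 lbf = 5204 N.
d = 11.36 m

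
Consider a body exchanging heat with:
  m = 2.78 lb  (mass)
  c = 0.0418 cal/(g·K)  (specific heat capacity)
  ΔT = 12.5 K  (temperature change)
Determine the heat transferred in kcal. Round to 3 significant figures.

Q is given directly by: Q = mcΔT.
m = 2.78 lb = 1.261 kg; c = 0.0418 cal/(g·K) = 174.9 J/(kg·K); ΔT = 12.5 K.
Q = 2757 J  (the unit combination reduces to kg·m²/s² = J)
2757 J × (1 kcal / 4184 J) = 0.6589 kcal

0.659 kcal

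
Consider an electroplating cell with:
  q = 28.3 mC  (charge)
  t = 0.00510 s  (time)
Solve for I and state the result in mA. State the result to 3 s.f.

Solving q = I·t for I: I = q/t.
q = 28.3 mC = 0.02830 C; t = 0.00510 s.
I = 5.549 A
5.549 A × (1 mA / 0.001000 A) = 5549 mA

5550 mA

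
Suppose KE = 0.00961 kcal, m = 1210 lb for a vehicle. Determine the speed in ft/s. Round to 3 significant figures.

1.26 ft/s

Rearranging: v = √(2·KE/m).
KE = 0.00961 kcal = 40.21 J; m = 1210 lb = 548.8 kg.
v = 0.3828 m/s
0.3828 m/s × (1 ft/s / 0.3048 m/s) = 1.256 ft/s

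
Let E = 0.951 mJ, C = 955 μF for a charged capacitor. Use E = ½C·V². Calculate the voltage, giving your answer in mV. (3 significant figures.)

Rearranging: V = √(2E/C).
E = 0.951 mJ = 9.510×10^-4 J; C = 955 μF = 9.550×10^-4 F.
V = 1.411 V  (the unit combination reduces to kg·m²/(A·s³) = V)
1.411 V × (1 mV / 0.001000 V) = 1411 mV

1410 mV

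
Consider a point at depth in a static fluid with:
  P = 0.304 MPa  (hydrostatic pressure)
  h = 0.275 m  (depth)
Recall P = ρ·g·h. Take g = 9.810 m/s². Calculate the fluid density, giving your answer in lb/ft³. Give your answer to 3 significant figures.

Rearranging: ρ = P/(g·h).
P = 0.304 MPa = 3.040×10^5 Pa; h = 0.275 m; g = 9.810 m/s².
ρ = 1.127×10^5 kg/m³
1.127×10^5 kg/m³ × (1 lb/ft³ / 16.02 kg/m³) = 7035 lb/ft³

7030 lb/ft³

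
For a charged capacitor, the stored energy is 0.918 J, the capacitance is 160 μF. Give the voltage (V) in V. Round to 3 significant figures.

107 V

Rearranging: V = √(2E/C).
E = 0.918 J; C = 160 μF = 1.600×10^-4 F.
V = 107.1 V  (the unit combination reduces to kg·m²/(A·s³) = V)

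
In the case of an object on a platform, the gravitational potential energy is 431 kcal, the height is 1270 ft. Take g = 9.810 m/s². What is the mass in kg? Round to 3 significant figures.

475 kg

Rearranging PE = m·g·h for m: m = PE/(g·h).
PE = 431 kcal = 1.803×10^6 J; h = 1270 ft = 387.1 m; g = 9.810 m/s².
m = 474.9 kg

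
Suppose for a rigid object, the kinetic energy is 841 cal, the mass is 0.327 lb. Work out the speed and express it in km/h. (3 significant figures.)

Solving KE = ½mv² for v: v = √(2·KE/m).
KE = 841 cal = 3519 J; m = 0.327 lb = 0.1483 kg.
v = 217.8 m/s
217.8 m/s × (1 km/h / 0.2778 m/s) = 784.2 km/h

784 km/h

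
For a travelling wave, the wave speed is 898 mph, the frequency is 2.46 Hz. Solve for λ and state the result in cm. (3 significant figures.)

16300 cm

Rearranging: λ = v/f.
v = 898 mph = 401.4 m/s; f = 2.46 Hz.
λ = 163.2 m
163.2 m × (1 cm / 0.01000 m) = 16319 cm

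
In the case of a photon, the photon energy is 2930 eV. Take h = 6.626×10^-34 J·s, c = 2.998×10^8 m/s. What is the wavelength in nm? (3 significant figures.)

0.423 nm

Solving E = h·c/λ for λ: λ = hc/E.
E = 2930 eV = 4.694×10^-16 J; h = 6.626×10^-34 J·s; c = 2.998×10^8 m/s.
λ = 4.232×10^-10 m
4.232×10^-10 m × (1 nm / 1.000×10^-9 m) = 0.4232 nm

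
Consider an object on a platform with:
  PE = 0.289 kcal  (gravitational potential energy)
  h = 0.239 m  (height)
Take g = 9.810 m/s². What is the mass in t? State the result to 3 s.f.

Rearranging: m = PE/(g·h).
PE = 0.289 kcal = 1209 J; h = 0.239 m; g = 9.810 m/s².
m = 515.7 kg
515.7 kg × (1 t / 1000 kg) = 0.5157 t

0.516 t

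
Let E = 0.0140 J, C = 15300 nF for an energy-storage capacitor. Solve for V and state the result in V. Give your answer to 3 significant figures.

Solving E = ½C·V² for V: V = √(2E/C).
E = 0.0140 J; C = 15300 nF = 1.530×10^-5 F.
V = 42.78 V

42.8 V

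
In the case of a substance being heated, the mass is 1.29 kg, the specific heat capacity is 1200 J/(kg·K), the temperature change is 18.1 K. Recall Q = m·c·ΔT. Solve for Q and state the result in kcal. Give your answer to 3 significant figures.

Q is given directly by: Q = mcΔT.
m = 1.29 kg; c = 1200 J/(kg·K); ΔT = 18.1 K.
Q = 28019 J
28019 J × (1 kcal / 4184 J) = 6.697 kcal

6.70 kcal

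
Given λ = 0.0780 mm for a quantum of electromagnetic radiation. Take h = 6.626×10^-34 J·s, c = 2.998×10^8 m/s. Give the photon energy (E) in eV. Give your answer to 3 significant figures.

Directly: E = hc/λ.
λ = 0.0780 mm = 7.800×10^-5 m; h = 6.626×10^-34 J·s; c = 2.998×10^8 m/s.
E = 2.547×10^-21 J  (the unit combination reduces to kg·m²/s² = J)
2.547×10^-21 J × (1 eV / 1.602×10^-19 J) = 0.01590 eV

0.0159 eV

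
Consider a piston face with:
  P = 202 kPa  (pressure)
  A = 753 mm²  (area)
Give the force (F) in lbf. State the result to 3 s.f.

Rearranging: F = P·A.
P = 202 kPa = 2.020×10^5 Pa; A = 753 mm² = 7.530×10^-4 m².
F = 152.1 N
152.1 N × (1 lbf / 4.448 N) = 34.19 lbf

34.2 lbf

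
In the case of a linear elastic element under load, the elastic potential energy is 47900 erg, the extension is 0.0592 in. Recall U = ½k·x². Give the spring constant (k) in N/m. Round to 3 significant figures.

4240 N/m

Rearranging U = ½k·x² for k: k = 2U/x².
U = 47900 erg = 0.004790 J; x = 0.0592 in = 0.001504 m.
k = 4237 N/m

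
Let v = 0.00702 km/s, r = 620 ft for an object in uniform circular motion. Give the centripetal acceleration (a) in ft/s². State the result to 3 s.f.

a is given directly by: a = v²/r.
v = 0.00702 km/s = 7.020 m/s; r = 620 ft = 189.0 m.
a = 0.2608 m/s²
0.2608 m/s² × (1 ft/s² / 0.3048 m/s²) = 0.8556 ft/s²

0.856 ft/s²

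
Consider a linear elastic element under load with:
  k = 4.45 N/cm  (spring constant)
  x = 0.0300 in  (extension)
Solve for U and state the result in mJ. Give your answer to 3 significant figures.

0.129 mJ

U is given directly by: U = ½kx².
k = 4.45 N/cm = 445.0 N/m; x = 0.0300 in = 7.620×10^-4 m.
U = 1.292×10^-4 J
1.292×10^-4 J × (1 mJ / 0.001000 J) = 0.1292 mJ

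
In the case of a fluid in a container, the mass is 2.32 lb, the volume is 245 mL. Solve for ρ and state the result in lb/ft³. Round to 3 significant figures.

268 lb/ft³

ρ is given directly by: ρ = m/V.
m = 2.32 lb = 1.052 kg; V = 245 mL = 2.450×10^-4 m³.
ρ = 4295 kg/m³
4295 kg/m³ × (1 lb/ft³ / 16.02 kg/m³) = 268.1 lb/ft³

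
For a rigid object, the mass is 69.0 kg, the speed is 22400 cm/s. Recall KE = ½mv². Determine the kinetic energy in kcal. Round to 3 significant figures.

KE is given directly by: KE = ½mv².
m = 69.0 kg; v = 22400 cm/s = 224.0 m/s.
KE = 1.731×10^6 J
1.731×10^6 J × (1 kcal / 4184 J) = 413.7 kcal

414 kcal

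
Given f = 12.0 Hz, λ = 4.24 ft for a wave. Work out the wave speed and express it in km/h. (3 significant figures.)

v is given directly by: v = fλ.
f = 12.0 Hz; λ = 4.24 ft = 1.292 m.
v = 15.51 m/s
15.51 m/s × (1 km/h / 0.2778 m/s) = 55.83 km/h

55.8 km/h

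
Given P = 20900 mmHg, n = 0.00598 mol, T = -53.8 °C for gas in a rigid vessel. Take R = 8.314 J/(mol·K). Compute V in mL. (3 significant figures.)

Rearranging PV = nRT for V: V = nRT/P.
P = 20900 mmHg = 2.786×10^6 Pa; n = 0.00598 mol; T = -53.8 °C = 219.3 K; R = 8.314 J/(mol·K).
V = 3.914×10^-6 m³
3.914×10^-6 m³ × (1 mL / 1.000×10^-6 m³) = 3.914 mL

3.91 mL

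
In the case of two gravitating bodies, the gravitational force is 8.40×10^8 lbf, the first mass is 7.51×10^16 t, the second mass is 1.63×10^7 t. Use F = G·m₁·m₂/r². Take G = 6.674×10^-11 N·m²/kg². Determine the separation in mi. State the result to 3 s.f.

From Newton's law of gravitation: r = √(G·m₁m₂/F).
F = 8.40×10^8 lbf = 3.737×10^9 N; m₁ = 7.51×10^16 t = 7.510×10^19 kg; m₂ = 1.63×10^7 t = 1.630×10^10 kg; G = 6.674×10^-11 N·m²/kg².
r = 1.479×10^5 m
1.479×10^5 m × (1 mi / 1609 m) = 91.88 mi

91.9 mi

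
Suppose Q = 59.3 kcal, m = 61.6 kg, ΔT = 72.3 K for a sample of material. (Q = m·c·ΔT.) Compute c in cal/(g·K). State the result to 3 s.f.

Rearranging Q = m·c·ΔT for c: c = Q/(m·ΔT).
Q = 59.3 kcal = 2.481×10^5 J; m = 61.6 kg; ΔT = 72.3 K.
c = 55.71 J/(kg·K)
55.71 J/(kg·K) × (1 cal/(g·K) / 4184 J/(kg·K)) = 0.01331 cal/(g·K)

0.0133 cal/(g·K)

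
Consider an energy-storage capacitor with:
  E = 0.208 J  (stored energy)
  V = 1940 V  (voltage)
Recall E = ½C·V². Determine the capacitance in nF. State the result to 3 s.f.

111 nF

Rearranging: C = 2E/V².
E = 0.208 J; V = 1940 V.
C = 1.105×10^-7 F
1.105×10^-7 F × (1 nF / 1.000×10^-9 F) = 110.5 nF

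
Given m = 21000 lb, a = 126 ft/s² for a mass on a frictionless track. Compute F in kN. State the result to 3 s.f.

366 kN

From Newton's second law: F = m·a.
m = 21000 lb = 9525 kg; a = 126 ft/s² = 38.40 m/s².
F = 3.658×10^5 N  (the unit combination reduces to kg·m/s² = N)
3.658×10^5 N × (1 kN / 1000 N) = 365.8 kN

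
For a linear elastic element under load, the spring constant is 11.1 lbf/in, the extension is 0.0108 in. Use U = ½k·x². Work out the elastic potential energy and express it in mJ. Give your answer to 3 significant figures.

U is given directly by: U = ½kx².
k = 11.1 lbf/in = 1944 N/m; x = 0.0108 in = 2.743×10^-4 m.
U = 7.314×10^-5 J  (the unit combination reduces to kg·m²/s² = J)
7.314×10^-5 J × (1 mJ / 0.001000 J) = 0.07314 mJ

0.0731 mJ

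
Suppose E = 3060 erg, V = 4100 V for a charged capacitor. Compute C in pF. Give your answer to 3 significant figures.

36.4 pF

Solving E = ½C·V² for C: C = 2E/V².
E = 3060 erg = 3.060×10^-4 J; V = 4100 V.
C = 3.641×10^-11 F
3.641×10^-11 F × (1 pF / 1.000×10^-12 F) = 36.41 pF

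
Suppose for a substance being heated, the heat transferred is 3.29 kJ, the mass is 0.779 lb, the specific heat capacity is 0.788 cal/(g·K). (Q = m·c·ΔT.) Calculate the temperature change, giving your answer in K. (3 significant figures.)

Solving Q = m·c·ΔT for ΔT: ΔT = Q/(m·c).
Q = 3.29 kJ = 3290 J; m = 0.779 lb = 0.3533 kg; c = 0.788 cal/(g·K) = 3297 J/(kg·K).
ΔT = 2.824 K

2.82 K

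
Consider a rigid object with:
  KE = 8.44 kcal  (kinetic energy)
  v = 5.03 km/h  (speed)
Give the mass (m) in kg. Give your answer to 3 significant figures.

Rearranging KE = ½mv² for m: m = 2·KE/v².
KE = 8.44 kcal = 35313 J; v = 5.03 km/h = 1.397 m/s.
m = 36177 kg

36200 kg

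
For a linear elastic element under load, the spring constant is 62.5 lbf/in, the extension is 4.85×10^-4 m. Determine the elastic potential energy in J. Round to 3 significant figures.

U is given directly by: U = ½kx².
k = 62.5 lbf/in = 10945 N/m; x = 4.85×10^-4 m.
U = 0.001287 J

0.00129 J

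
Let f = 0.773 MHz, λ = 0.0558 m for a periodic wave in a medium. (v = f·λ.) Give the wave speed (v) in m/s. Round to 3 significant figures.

43100 m/s

v is given directly by: v = fλ.
f = 0.773 MHz = 7.730×10^5 Hz; λ = 0.0558 m.
v = 43133 m/s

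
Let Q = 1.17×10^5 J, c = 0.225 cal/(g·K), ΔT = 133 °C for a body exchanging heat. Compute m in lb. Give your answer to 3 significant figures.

2.06 lb

Solving Q = m·c·ΔT for m: m = Q/(c·ΔT).
Q = 1.17×10^5 J; c = 0.225 cal/(g·K) = 941.4 J/(kg·K); ΔT = 133 °C = 133.0 K.
m = 0.9345 kg
0.9345 kg × (1 lb / 0.4536 kg) = 2.060 lb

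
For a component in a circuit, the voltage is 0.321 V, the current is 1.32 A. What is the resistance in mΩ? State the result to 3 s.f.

From Ohm's law: R = V/I.
V = 0.321 V; I = 1.32 A.
R = 0.2432 Ω
0.2432 Ω × (1 mΩ / 0.001000 Ω) = 243.2 mΩ

243 mΩ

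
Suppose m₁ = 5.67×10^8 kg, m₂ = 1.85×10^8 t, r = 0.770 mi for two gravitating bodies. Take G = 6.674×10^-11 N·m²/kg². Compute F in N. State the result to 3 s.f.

4560 N

From Newton's law of gravitation: F = Gm₁m₂/r².
m₁ = 5.67×10^8 kg; m₂ = 1.85×10^8 t = 1.850×10^11 kg; r = 0.770 mi = 1239 m; G = 6.674×10^-11 N·m²/kg².
F = 4559 N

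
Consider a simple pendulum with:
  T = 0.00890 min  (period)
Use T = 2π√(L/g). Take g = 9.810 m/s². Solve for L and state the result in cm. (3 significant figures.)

Rearranging T = 2π√(L/g) for L: L = g·(T/2π)².
T = 0.00890 min = 0.5340 s; g = 9.810 m/s².
L = 0.07086 m
0.07086 m × (1 cm / 0.01000 m) = 7.086 cm

7.09 cm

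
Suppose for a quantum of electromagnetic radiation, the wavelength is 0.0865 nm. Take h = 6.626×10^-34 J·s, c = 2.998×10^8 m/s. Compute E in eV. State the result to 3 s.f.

14300 eV

E is given directly by: E = hc/λ.
λ = 0.0865 nm = 8.650×10^-11 m; h = 6.626×10^-34 J·s; c = 2.998×10^8 m/s.
E = 2.297×10^-15 J
2.297×10^-15 J × (1 eV / 1.602×10^-19 J) = 14334 eV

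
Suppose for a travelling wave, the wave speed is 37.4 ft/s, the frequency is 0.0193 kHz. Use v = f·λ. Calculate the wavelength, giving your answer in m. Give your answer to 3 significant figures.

Rearranging: λ = v/f.
v = 37.4 ft/s = 11.40 m/s; f = 0.0193 kHz = 19.30 Hz.
λ = 0.5906 m

0.591 m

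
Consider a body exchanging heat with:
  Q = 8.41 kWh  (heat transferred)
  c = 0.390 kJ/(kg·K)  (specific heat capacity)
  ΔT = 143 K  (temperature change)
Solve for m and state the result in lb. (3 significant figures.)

Rearranging: m = Q/(c·ΔT).
Q = 8.41 kWh = 3.028×10^7 J; c = 0.390 kJ/(kg·K) = 390.0 J/(kg·K); ΔT = 143 K.
m = 542.9 kg
542.9 kg × (1 lb / 0.4536 kg) = 1197 lb

1200 lb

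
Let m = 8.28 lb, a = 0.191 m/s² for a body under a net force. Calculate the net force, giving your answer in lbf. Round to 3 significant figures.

F is given directly by: F = m·a.
m = 8.28 lb = 3.756 kg; a = 0.191 m/s².
F = 0.7173 N
0.7173 N × (1 lbf / 4.448 N) = 0.1613 lbf

0.161 lbf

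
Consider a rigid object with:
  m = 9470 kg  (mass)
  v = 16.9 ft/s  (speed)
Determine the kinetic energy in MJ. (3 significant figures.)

Directly: KE = ½mv².
m = 9470 kg; v = 16.9 ft/s = 5.151 m/s.
KE = 1.256×10^5 J
1.256×10^5 J × (1 MJ / 1.000×10^6 J) = 0.1256 MJ

0.126 MJ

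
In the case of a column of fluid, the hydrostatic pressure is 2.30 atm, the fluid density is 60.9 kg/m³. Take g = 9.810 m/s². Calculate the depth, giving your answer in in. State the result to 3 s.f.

15400 in

Solving P = ρ·g·h for h: h = P/(ρ·g).
P = 2.30 atm = 2.330×10^5 Pa; ρ = 60.9 kg/m³; g = 9.810 m/s².
h = 390.1 m
390.1 m × (1 in / 0.02540 m) = 15358 in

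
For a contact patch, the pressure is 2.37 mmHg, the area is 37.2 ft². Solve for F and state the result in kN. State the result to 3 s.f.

1.09 kN

Rearranging: F = P·A.
P = 2.37 mmHg = 316.0 Pa; A = 37.2 ft² = 3.456 m².
F = 1092 N  (the unit combination reduces to kg·m/s² = N)
1092 N × (1 kN / 1000 N) = 1.092 kN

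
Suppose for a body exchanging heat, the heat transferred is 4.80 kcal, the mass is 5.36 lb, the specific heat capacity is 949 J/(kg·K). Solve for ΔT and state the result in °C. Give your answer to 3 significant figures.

8.70 °C

Rearranging Q = m·c·ΔT for ΔT: ΔT = Q/(m·c).
Q = 4.80 kcal = 20083 J; m = 5.36 lb = 2.431 kg; c = 949 J/(kg·K).
ΔT = 8.704 K
Since 1 °C = 1 K, 8.704 °C.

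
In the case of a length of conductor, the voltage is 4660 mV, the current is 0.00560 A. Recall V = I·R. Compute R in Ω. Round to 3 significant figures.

832 Ω

From Ohm's law: R = V/I.
V = 4660 mV = 4.660 V; I = 0.00560 A.
R = 832.1 Ω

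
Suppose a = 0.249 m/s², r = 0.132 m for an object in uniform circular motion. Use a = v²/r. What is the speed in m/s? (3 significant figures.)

0.181 m/s

Rearranging: v = √(a·r).
a = 0.249 m/s²; r = 0.132 m.
v = 0.1813 m/s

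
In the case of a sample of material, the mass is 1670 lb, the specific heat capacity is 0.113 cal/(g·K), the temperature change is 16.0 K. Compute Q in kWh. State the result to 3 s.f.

Directly: Q = mcΔT.
m = 1670 lb = 757.5 kg; c = 0.113 cal/(g·K) = 472.8 J/(kg·K); ΔT = 16.0 K.
Q = 5.730×10^6 J
5.730×10^6 J × (1 kWh / 3.600×10^6 J) = 1.592 kWh

1.59 kWh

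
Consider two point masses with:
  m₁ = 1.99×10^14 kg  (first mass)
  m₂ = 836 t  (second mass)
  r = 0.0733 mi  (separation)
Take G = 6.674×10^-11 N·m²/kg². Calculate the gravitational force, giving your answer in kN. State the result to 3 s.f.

From Newton's law of gravitation: F = Gm₁m₂/r².
m₁ = 1.99×10^14 kg; m₂ = 836 t = 8.360×10^5 kg; r = 0.0733 mi = 118.0 m; G = 6.674×10^-11 N·m²/kg².
F = 7.979×10^5 N
7.979×10^5 N × (1 kN / 1000 N) = 797.9 kN

798 kN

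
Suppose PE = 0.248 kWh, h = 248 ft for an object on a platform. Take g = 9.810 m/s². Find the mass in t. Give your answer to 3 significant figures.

1.20 t

Solving PE = m·g·h for m: m = PE/(g·h).
PE = 0.248 kWh = 8.928×10^5 J; h = 248 ft = 75.59 m; g = 9.810 m/s².
m = 1204 kg
1204 kg × (1 t / 1000 kg) = 1.204 t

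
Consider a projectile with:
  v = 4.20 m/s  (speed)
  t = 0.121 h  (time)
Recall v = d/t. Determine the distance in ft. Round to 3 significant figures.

6000 ft

Rearranging: d = v·t.
v = 4.20 m/s; t = 0.121 h = 435.6 s.
d = 1830 m
1830 m × (1 ft / 0.3048 m) = 6002 ft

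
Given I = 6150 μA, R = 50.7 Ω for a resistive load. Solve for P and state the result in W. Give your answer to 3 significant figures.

P is given directly by: P = I²R.
I = 6150 μA = 0.006150 A; R = 50.7 Ω.
P = 0.001918 W

0.00192 W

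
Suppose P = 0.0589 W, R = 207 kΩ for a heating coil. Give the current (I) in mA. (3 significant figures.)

Rearranging P = I²R for I: I = √(P/R).
P = 0.0589 W; R = 207 kΩ = 2.070×10^5 Ω.
I = 5.334×10^-4 A
5.334×10^-4 A × (1 mA / 0.001000 A) = 0.5334 mA

0.533 mA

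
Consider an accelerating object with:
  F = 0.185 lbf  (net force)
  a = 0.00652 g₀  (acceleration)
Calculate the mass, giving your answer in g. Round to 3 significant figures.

From Newton's second law: m = F/a.
F = 0.185 lbf = 0.8229 N; a = 0.00652 g₀ = 0.06394 m/s².
m = 12.87 kg
12.87 kg × (1 g / 0.001000 kg) = 12870 g

12900 g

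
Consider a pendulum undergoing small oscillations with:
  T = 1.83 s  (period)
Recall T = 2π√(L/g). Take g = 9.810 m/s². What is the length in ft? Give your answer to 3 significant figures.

Solving T = 2π√(L/g) for L: L = g·(T/2π)².
T = 1.83 s; g = 9.810 m/s².
L = 0.8322 m
0.8322 m × (1 ft / 0.3048 m) = 2.730 ft

2.73 ft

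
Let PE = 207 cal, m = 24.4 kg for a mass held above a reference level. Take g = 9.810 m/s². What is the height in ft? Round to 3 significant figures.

Rearranging: h = PE/(m·g).
PE = 207 cal = 866.1 J; m = 24.4 kg; g = 9.810 m/s².
h = 3.618 m
3.618 m × (1 ft / 0.3048 m) = 11.87 ft

11.9 ft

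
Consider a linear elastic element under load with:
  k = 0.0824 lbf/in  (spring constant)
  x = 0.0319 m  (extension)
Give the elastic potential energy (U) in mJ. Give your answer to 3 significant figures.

7.34 mJ

Directly: U = ½kx².
k = 0.0824 lbf/in = 14.43 N/m; x = 0.0319 m.
U = 0.007342 J
0.007342 J × (1 mJ / 0.001000 J) = 7.342 mJ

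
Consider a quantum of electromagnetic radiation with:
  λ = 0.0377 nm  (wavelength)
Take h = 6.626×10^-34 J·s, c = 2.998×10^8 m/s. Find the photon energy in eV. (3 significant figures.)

32900 eV

E is given directly by: E = hc/λ.
λ = 0.0377 nm = 3.770×10^-11 m; h = 6.626×10^-34 J·s; c = 2.998×10^8 m/s.
E = 5.269×10^-15 J
5.269×10^-15 J × (1 eV / 1.602×10^-19 J) = 32888 eV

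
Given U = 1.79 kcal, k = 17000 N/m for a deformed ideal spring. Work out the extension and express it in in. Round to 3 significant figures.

37.0 in

Rearranging U = ½k·x² for x: x = √(2U/k).
U = 1.79 kcal = 7489 J; k = 17000 N/m.
x = 0.9387 m
0.9387 m × (1 in / 0.02540 m) = 36.96 in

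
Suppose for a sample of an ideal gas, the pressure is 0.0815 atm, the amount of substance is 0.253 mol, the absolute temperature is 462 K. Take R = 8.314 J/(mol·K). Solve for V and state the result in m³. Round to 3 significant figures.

Rearranging: V = nRT/P.
P = 0.0815 atm = 8258 Pa; n = 0.253 mol; T = 462 K; R = 8.314 J/(mol·K).
V = 0.1177 m³

0.118 m³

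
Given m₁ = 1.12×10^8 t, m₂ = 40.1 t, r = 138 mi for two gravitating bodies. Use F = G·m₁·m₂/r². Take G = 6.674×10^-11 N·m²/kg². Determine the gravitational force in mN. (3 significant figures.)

Directly: F = Gm₁m₂/r².
m₁ = 1.12×10^8 t = 1.120×10^11 kg; m₂ = 40.1 t = 40100 kg; r = 138 mi = 2.221×10^5 m; G = 6.674×10^-11 N·m²/kg².
F = 6.077×10^-6 N  (the unit combination reduces to kg·m/s² = N)
6.077×10^-6 N × (1 mN / 0.001000 N) = 0.006077 mN

0.00608 mN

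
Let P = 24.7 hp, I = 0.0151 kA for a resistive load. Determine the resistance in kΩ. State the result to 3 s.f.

Rearranging: R = P/I².
P = 24.7 hp = 18419 W; I = 0.0151 kA = 15.10 A.
R = 80.78 Ω
80.78 Ω × (1 kΩ / 1000 Ω) = 0.08078 kΩ

0.0808 kΩ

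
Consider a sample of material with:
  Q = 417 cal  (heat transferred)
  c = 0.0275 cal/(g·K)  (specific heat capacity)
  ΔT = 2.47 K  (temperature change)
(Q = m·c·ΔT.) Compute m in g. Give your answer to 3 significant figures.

6140 g

Rearranging Q = m·c·ΔT for m: m = Q/(c·ΔT).
Q = 417 cal = 1745 J; c = 0.0275 cal/(g·K) = 115.1 J/(kg·K); ΔT = 2.47 K.
m = 6.139 kg
6.139 kg × (1 g / 0.001000 kg) = 6139 g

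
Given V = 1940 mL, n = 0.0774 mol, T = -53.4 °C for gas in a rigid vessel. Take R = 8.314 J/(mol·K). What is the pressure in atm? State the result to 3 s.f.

P is given directly by: P = nRT/V.
V = 1940 mL = 0.001940 m³; n = 0.0774 mol; T = -53.4 °C = 219.7 K; R = 8.314 J/(mol·K).
P = 72892 Pa  (the unit combination reduces to kg/(m·s²) = Pa)
72892 Pa × (1 atm / 1.013×10^5 Pa) = 0.7194 atm

0.719 atm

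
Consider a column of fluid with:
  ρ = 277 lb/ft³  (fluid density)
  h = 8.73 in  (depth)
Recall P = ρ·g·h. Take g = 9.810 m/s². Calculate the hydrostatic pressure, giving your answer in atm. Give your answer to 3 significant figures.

0.0953 atm

P is given directly by: P = ρgh.
ρ = 277 lb/ft³ = 4437 kg/m³; h = 8.73 in = 0.2217 m; g = 9.810 m/s².
P = 9652 Pa  (the unit combination reduces to kg/(m·s²) = Pa)
9652 Pa × (1 atm / 1.013×10^5 Pa) = 0.09526 atm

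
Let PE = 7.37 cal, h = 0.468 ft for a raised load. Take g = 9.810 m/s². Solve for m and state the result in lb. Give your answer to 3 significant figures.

Solving PE = m·g·h for m: m = PE/(g·h).
PE = 7.37 cal = 30.84 J; h = 0.468 ft = 0.1426 m; g = 9.810 m/s².
m = 22.04 kg
22.04 kg × (1 lb / 0.4536 kg) = 48.58 lb

48.6 lb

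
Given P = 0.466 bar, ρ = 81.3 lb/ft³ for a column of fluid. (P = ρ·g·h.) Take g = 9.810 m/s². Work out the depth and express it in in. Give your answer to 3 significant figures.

144 in

Rearranging P = ρ·g·h for h: h = P/(ρ·g).
P = 0.466 bar = 46600 Pa; ρ = 81.3 lb/ft³ = 1302 kg/m³; g = 9.810 m/s².
h = 3.648 m
3.648 m × (1 in / 0.02540 m) = 143.6 in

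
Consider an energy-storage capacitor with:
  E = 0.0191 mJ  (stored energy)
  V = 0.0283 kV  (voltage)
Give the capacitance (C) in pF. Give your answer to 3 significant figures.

47700 pF

Rearranging: C = 2E/V².
E = 0.0191 mJ = 1.910×10^-5 J; V = 0.0283 kV = 28.30 V.
C = 4.770×10^-8 F
4.770×10^-8 F × (1 pF / 1.000×10^-12 F) = 47697 pF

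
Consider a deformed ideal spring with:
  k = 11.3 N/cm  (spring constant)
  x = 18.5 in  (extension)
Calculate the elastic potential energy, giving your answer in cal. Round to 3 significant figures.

29.8 cal

Directly: U = ½kx².
k = 11.3 N/cm = 1130 N/m; x = 18.5 in = 0.4699 m.
U = 124.8 J
124.8 J × (1 cal / 4.184 J) = 29.82 cal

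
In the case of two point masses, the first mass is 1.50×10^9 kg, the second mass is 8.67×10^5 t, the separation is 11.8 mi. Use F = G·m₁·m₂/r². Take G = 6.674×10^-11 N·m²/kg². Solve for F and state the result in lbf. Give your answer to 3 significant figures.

From Newton's law of gravitation: F = Gm₁m₂/r².
m₁ = 1.50×10^9 kg; m₂ = 8.67×10^5 t = 8.670×10^8 kg; r = 11.8 mi = 18990 m; G = 6.674×10^-11 N·m²/kg².
F = 0.2407 N
0.2407 N × (1 lbf / 4.448 N) = 0.05411 lbf

0.0541 lbf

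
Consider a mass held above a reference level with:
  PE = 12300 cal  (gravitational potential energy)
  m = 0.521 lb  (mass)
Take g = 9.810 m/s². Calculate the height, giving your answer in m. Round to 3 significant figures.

Rearranging: h = PE/(m·g).
PE = 12300 cal = 51463 J; m = 0.521 lb = 0.2363 kg; g = 9.810 m/s².
h = 22199 m

22200 m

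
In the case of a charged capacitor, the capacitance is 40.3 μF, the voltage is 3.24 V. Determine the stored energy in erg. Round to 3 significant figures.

E is given directly by: E = ½CV².
C = 40.3 μF = 4.030×10^-5 F; V = 3.24 V.
E = 2.115×10^-4 J  (the unit combination reduces to kg·m²/s² = J)
2.115×10^-4 J × (1 erg / 1.000×10^-7 J) = 2115 erg

2120 erg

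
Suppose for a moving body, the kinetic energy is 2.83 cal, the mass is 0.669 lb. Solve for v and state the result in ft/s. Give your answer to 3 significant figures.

29.0 ft/s

Rearranging KE = ½mv² for v: v = √(2·KE/m).
KE = 2.83 cal = 11.84 J; m = 0.669 lb = 0.3035 kg.
v = 8.834 m/s
8.834 m/s × (1 ft/s / 0.3048 m/s) = 28.98 ft/s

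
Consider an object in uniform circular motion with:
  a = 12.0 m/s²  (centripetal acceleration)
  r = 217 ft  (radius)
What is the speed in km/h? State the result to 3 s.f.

101 km/h

Rearranging: v = √(a·r).
a = 12.0 m/s²; r = 217 ft = 66.14 m.
v = 28.17 m/s
28.17 m/s × (1 km/h / 0.2778 m/s) = 101.4 km/h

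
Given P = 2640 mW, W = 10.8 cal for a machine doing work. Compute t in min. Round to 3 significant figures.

Solving P = W/t for t: t = W/P.
P = 2640 mW = 2.640 W; W = 10.8 cal = 45.19 J.
t = 17.12 s
17.12 s × (1 min / 60.00 s) = 0.2853 min

0.285 min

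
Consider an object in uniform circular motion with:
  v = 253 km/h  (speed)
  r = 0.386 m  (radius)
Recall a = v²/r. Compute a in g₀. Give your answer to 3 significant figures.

a is given directly by: a = v²/r.
v = 253 km/h = 70.28 m/s; r = 0.386 m.
a = 12795 m/s²
12795 m/s² × (1 g₀ / 9.807 m/s²) = 1305 g₀

1300 g₀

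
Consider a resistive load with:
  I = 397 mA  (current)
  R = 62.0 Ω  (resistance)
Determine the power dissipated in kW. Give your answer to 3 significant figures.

0.00977 kW

P is given directly by: P = I²R.
I = 397 mA = 0.3970 A; R = 62.0 Ω.
P = 9.772 W  (the unit combination reduces to kg·m²/s³ = W)
9.772 W × (1 kW / 1000 W) = 0.009772 kW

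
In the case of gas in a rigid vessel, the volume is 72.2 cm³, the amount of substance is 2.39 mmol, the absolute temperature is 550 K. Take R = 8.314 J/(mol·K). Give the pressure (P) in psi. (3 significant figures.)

Directly: P = nRT/V.
V = 72.2 cm³ = 7.220×10^-5 m³; n = 2.39 mmol = 0.002390 mol; T = 550 K; R = 8.314 J/(mol·K).
P = 1.514×10^5 Pa  (the unit combination reduces to kg/(m·s²) = Pa)
1.514×10^5 Pa × (1 psi / 6895 Pa) = 21.95 psi

22.0 psi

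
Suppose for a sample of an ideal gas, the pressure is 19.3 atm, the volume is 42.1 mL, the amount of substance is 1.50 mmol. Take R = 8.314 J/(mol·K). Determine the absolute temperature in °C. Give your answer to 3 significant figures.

6330 °C

Rearranging PV = nRT for T: T = PV/(nR).
P = 19.3 atm = 1.956×10^6 Pa; V = 42.1 mL = 4.210×10^-5 m³; n = 1.50 mmol = 0.001500 mol; R = 8.314 J/(mol·K).
T = 6602 K
6602 K − 273.15 = 6329 °C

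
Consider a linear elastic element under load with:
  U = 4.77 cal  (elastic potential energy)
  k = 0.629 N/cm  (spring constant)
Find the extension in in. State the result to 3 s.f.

Solving U = ½k·x² for x: x = √(2U/k).
U = 4.77 cal = 19.96 J; k = 0.629 N/cm = 62.90 N/m.
x = 0.7966 m
0.7966 m × (1 in / 0.02540 m) = 31.36 in

31.4 in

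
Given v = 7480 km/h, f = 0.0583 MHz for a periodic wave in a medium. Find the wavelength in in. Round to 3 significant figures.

1.40 in

Solving v = f·λ for λ: λ = v/f.
v = 7480 km/h = 2078 m/s; f = 0.0583 MHz = 58300 Hz.
λ = 0.03564 m
0.03564 m × (1 in / 0.02540 m) = 1.403 in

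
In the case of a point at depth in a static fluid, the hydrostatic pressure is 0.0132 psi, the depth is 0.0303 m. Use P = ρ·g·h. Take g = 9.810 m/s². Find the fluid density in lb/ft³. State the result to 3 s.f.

Rearranging: ρ = P/(g·h).
P = 0.0132 psi = 91.01 Pa; h = 0.0303 m; g = 9.810 m/s².
ρ = 306.2 kg/m³
306.2 kg/m³ × (1 lb/ft³ / 16.02 kg/m³) = 19.11 lb/ft³

19.1 lb/ft³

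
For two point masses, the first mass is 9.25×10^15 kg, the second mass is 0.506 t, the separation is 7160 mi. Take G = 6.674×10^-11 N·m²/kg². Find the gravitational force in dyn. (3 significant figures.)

0.235 dyn

F is given directly by: F = Gm₁m₂/r².
m₁ = 9.25×10^15 kg; m₂ = 0.506 t = 506.0 kg; r = 7160 mi = 1.152×10^7 m; G = 6.674×10^-11 N·m²/kg².
F = 2.353×10^-6 N  (the unit combination reduces to kg·m/s² = N)
2.353×10^-6 N × (1 dyn / 1.000×10^-5 N) = 0.2353 dyn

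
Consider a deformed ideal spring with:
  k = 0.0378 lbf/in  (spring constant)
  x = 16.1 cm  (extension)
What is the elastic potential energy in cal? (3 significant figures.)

0.0205 cal

Directly: U = ½kx².
k = 0.0378 lbf/in = 6.620 N/m; x = 16.1 cm = 0.1610 m.
U = 0.08580 J
0.08580 J × (1 cal / 4.184 J) = 0.02051 cal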